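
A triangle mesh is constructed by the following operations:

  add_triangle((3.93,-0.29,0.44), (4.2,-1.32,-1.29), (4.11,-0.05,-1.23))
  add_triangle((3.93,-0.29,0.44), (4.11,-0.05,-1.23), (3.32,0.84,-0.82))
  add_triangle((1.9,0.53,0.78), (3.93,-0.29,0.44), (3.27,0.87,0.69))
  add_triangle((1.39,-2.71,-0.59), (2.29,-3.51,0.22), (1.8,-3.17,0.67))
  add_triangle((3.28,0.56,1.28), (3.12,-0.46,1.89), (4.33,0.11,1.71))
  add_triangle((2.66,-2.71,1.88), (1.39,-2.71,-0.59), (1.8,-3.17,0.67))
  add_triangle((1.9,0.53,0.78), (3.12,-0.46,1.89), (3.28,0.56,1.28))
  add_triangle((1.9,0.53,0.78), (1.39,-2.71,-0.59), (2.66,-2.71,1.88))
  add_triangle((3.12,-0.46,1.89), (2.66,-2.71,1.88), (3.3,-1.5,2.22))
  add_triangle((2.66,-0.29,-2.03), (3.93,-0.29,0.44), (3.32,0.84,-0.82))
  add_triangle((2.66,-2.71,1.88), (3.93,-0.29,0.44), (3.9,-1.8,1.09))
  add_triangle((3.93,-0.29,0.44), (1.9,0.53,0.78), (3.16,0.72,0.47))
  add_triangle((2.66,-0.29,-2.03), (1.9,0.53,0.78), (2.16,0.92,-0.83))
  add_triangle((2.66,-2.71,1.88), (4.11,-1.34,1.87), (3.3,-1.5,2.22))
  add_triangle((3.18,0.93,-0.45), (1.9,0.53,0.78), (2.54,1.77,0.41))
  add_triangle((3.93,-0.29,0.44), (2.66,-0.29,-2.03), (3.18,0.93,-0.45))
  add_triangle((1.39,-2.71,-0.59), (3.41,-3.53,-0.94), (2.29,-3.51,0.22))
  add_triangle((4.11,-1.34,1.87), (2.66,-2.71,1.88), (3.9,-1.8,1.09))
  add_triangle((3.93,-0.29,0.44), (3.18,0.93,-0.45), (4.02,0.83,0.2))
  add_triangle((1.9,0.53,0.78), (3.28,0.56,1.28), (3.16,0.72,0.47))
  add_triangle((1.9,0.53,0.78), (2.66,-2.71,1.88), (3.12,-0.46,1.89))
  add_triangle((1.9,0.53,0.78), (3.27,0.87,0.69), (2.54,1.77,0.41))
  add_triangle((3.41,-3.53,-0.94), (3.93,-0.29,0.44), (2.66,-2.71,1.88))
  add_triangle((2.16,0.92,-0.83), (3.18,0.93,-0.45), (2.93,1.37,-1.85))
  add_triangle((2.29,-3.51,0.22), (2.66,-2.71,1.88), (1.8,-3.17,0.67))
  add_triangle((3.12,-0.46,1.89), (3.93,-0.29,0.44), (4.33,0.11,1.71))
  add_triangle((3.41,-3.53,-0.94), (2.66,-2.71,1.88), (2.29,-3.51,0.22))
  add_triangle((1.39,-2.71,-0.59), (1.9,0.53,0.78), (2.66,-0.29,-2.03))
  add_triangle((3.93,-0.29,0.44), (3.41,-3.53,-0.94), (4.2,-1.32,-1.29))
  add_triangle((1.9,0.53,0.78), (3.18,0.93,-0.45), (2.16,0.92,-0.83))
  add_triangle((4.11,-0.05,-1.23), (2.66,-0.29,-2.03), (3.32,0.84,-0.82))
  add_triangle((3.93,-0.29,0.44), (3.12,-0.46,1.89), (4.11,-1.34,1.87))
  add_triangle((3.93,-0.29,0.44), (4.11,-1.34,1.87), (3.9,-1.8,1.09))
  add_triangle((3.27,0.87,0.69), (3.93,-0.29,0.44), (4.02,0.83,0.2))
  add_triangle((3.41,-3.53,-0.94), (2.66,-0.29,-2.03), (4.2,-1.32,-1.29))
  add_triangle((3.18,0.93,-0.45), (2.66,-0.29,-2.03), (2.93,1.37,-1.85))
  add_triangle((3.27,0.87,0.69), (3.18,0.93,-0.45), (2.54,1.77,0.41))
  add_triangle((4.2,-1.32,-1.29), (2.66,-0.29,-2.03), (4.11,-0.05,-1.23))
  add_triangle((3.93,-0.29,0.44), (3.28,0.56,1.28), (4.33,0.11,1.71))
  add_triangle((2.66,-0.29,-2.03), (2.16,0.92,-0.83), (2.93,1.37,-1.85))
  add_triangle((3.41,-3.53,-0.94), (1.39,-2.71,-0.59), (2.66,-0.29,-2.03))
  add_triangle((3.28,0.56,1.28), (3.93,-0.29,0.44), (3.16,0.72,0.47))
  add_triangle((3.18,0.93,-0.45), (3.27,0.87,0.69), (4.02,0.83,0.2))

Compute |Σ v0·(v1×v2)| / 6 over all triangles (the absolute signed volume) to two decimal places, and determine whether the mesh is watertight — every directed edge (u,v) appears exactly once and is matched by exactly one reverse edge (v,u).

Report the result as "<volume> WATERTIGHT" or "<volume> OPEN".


19.99 OPEN

Per-triangle v0·(v1×v2)/6:
  t1: +1.4102
  t2: +1.0034
  t3: +0.2707
  t4: +0.2234
  t5: +0.2203
  t6: -0.5860
  t7: +0.0965
  t8: -2.0417
  t9: -0.1247
  t10: -1.7274
  t11: -0.4914
  t12: -0.3032
  t13: -0.8749
  t14: +0.7124
  t15: -0.5815
  t16: +1.8252
  t17: +0.7489
  t18: +1.1064
  t19: +0.4040
  t20: +0.0896
  t21: -0.3339
  t22: +0.2277
  t23: +5.5738
  t24: +0.0767
  t25: +0.5142
  t26: +0.6178
  t27: +1.7134
  t28: -2.6832
  t29: +2.9053
  t30: +0.1531
  t31: +0.7135
  t32: +0.8340
  t33: +0.9528
  t34: +0.4210
  t35: +2.0463
  t36: +1.2621
  t37: +0.6628
  t38: +1.0667
  t39: +0.3869
  t40: -0.4152
  t41: +1.2264
  t42: +0.5088
  t43: +0.1760
Σ = +19.9875 → |volume| = 19.99

Directed edges: 129 total; 3 unmatched, e.g. (3.3,-1.5,2.22)→(3.12,-0.46,1.89) → open.


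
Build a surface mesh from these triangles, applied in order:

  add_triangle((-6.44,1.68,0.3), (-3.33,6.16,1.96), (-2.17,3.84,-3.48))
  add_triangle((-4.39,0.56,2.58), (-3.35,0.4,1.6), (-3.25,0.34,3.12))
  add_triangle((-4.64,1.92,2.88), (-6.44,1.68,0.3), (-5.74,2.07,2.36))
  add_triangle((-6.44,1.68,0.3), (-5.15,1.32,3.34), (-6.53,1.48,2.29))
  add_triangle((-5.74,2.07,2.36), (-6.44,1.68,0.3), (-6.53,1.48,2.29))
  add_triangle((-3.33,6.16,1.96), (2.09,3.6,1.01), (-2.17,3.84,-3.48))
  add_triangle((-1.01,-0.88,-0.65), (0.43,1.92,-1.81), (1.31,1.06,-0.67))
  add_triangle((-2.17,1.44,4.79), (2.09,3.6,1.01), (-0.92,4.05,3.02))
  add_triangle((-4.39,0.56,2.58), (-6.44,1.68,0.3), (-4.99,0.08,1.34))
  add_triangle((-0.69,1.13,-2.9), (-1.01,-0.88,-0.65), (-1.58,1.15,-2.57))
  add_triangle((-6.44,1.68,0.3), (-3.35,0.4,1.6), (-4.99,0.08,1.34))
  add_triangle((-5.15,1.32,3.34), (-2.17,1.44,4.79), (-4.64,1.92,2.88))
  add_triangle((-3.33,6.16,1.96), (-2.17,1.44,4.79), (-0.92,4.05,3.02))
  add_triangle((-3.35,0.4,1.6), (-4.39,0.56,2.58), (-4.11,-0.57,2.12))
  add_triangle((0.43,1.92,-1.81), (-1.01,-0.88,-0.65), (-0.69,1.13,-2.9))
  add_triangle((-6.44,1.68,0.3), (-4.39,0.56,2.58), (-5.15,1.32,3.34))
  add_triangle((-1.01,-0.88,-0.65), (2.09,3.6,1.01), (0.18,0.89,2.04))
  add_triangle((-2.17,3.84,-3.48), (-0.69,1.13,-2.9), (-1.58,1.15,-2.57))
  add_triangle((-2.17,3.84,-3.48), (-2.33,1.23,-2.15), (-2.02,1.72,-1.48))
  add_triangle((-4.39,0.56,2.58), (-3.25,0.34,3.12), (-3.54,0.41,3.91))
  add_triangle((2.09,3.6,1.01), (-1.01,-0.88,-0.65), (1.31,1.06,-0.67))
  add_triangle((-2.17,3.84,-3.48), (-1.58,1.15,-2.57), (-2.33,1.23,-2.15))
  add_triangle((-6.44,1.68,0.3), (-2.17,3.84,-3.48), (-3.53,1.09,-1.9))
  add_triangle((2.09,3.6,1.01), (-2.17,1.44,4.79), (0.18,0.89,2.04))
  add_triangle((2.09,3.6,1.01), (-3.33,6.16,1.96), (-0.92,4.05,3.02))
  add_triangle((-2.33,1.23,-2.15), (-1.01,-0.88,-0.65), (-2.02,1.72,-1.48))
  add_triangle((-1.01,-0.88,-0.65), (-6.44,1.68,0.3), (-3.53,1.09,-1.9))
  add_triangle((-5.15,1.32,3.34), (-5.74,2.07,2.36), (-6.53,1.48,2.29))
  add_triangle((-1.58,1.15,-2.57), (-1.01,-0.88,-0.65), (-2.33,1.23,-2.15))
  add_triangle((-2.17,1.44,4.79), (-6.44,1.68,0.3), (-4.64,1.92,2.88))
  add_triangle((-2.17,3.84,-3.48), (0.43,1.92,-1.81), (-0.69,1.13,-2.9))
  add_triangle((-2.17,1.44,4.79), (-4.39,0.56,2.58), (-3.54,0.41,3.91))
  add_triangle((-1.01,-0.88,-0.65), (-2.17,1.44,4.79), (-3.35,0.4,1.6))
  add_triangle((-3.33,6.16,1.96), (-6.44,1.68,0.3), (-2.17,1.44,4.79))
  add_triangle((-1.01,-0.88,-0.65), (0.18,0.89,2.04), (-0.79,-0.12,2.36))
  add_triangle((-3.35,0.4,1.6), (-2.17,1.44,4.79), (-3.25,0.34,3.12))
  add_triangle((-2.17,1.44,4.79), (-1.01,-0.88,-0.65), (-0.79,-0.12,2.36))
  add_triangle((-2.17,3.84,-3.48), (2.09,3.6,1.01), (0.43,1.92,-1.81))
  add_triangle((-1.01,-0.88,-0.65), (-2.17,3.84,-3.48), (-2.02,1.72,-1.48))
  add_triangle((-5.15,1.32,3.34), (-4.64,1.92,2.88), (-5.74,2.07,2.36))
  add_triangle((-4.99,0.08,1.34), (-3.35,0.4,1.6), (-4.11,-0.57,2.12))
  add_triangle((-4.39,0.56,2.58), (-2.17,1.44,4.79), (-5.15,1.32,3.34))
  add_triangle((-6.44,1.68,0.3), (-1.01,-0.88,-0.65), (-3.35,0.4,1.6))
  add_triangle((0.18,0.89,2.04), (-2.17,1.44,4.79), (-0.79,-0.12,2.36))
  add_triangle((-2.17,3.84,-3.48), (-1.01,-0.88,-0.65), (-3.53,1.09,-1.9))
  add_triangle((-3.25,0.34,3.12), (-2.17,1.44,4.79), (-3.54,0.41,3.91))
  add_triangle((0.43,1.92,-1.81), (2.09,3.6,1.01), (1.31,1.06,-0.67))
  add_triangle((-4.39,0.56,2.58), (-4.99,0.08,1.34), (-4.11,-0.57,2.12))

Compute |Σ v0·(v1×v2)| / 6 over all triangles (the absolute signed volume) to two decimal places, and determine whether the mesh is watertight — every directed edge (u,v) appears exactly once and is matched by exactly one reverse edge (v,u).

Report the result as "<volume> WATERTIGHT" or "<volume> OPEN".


Per-triangle v0·(v1×v2)/6:
  t1: +26.6805
  t2: +0.0443
  t3: -0.0435
  t4: -0.6936
  t5: +1.7224
  t6: +19.4962
  t7: +0.4222
  t8: +5.2111
  t9: +2.4194
  t10: +0.5919
  t11: -1.3301
  t12: +2.2196
  t13: +8.1188
  t14: -0.2894
  t15: -0.0308
  t16: +1.8874
  t17: -0.6176
  t18: +1.0664
  t19: +0.7768
  t20: +0.0630
  t21: -0.4577
  t22: +0.9823
  t23: +6.6044
  t24: +2.3429
  t25: +7.3508
  t26: +0.2823
  t27: +2.6603
  t28: +1.2262
  t29: +0.5757
  t30: -1.0724
  t31: +1.8212
  t32: +1.6640
  t33: +1.3504
  t34: +24.9369
  t35: -0.1699
  t36: -1.1344
  t37: +1.0164
  t38: +4.3274
  t39: -1.0469
  t40: +0.7882
  t41: -0.6631
  t42: +1.4384
  t43: +2.1268
  t44: +0.7929
  t45: +1.8196
  t46: -0.2780
  t47: +1.3762
  t48: +1.1548
Σ = +129.5311 → |volume| = 129.53

Directed edges: 144 total, each appears once with its reverse present → watertight.

129.53 WATERTIGHT


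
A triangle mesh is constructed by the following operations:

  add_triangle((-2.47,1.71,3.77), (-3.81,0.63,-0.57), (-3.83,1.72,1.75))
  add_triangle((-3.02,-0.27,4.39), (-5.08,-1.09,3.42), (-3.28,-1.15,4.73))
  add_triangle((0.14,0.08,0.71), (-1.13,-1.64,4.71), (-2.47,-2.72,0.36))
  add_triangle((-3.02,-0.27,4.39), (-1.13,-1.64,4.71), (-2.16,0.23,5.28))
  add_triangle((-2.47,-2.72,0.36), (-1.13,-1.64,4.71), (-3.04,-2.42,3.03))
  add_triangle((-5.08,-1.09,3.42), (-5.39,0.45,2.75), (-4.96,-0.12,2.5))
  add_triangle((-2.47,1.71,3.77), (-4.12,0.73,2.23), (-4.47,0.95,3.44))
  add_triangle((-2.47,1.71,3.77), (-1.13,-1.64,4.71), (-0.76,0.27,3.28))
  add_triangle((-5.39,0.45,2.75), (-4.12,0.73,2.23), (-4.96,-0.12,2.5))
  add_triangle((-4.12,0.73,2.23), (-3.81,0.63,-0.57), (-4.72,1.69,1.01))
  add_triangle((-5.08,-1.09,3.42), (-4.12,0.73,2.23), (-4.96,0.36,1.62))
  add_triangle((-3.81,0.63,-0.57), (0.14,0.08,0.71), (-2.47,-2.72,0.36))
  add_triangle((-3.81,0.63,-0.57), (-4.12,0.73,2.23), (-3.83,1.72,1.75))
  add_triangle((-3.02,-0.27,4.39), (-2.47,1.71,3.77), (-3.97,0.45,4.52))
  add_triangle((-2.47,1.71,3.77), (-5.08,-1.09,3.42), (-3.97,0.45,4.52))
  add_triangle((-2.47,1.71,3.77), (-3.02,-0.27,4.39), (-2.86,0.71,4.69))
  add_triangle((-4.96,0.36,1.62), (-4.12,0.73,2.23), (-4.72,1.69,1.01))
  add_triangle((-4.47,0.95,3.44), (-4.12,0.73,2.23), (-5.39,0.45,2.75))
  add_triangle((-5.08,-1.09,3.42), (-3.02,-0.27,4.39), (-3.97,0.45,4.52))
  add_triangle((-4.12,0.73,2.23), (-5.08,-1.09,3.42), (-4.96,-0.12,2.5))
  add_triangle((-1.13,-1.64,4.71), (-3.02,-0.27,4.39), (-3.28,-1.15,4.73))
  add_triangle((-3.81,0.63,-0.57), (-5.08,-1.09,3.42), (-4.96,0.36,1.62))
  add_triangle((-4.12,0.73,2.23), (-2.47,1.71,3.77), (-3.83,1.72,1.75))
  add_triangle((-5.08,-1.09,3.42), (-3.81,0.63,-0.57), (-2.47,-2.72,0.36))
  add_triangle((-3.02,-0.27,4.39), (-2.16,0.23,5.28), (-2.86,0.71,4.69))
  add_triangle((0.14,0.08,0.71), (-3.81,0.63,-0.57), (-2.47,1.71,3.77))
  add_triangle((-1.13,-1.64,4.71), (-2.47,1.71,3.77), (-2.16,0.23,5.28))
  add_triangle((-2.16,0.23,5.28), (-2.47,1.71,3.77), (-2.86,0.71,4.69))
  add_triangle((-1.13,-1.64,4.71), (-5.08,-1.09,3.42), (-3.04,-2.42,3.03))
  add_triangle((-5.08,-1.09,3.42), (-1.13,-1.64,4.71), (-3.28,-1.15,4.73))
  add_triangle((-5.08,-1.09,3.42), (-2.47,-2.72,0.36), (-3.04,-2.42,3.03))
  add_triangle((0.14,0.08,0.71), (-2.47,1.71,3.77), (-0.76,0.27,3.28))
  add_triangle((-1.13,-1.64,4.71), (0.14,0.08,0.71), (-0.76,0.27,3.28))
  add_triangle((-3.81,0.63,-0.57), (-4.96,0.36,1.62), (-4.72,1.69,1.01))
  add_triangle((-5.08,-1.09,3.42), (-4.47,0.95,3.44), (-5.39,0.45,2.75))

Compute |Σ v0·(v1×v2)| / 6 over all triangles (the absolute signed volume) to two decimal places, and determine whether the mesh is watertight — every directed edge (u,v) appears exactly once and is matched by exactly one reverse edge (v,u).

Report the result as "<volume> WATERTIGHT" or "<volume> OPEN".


Per-triangle v0·(v1×v2)/6:
  t1: -0.9365
  t2: +1.6975
  t3: +0.0198
  t4: +2.3110
  t5: +2.1572
  t6: +0.4390
  t7: +0.6277
  t8: +1.7992
  t9: -0.0508
  t10: -1.5908
  t11: +1.6937
  t12: -1.4166
  t13: +1.8922
  t14: +1.2885
  t15: +1.1809
  t16: +0.4303
  t17: +1.1744
  t18: +0.3358
  t19: +2.0066
  t20: -0.7121
  t21: +1.3522
  t22: +1.6734
  t23: +2.0221
  t24: +7.4097
  t25: +0.9268
  t26: -0.2984
  t27: -0.4225
  t28: +0.8677
  t29: +4.7471
  t30: +1.4919
  t31: +3.7734
  t32: +0.2518
  t33: +0.3371
  t34: +1.8657
  t35: +2.0061
Σ = +42.3511 → |volume| = 42.35

Directed edges: 105 total; 3 unmatched, e.g. (-4.47,0.95,3.44)→(-2.47,1.71,3.77) → open.

42.35 OPEN


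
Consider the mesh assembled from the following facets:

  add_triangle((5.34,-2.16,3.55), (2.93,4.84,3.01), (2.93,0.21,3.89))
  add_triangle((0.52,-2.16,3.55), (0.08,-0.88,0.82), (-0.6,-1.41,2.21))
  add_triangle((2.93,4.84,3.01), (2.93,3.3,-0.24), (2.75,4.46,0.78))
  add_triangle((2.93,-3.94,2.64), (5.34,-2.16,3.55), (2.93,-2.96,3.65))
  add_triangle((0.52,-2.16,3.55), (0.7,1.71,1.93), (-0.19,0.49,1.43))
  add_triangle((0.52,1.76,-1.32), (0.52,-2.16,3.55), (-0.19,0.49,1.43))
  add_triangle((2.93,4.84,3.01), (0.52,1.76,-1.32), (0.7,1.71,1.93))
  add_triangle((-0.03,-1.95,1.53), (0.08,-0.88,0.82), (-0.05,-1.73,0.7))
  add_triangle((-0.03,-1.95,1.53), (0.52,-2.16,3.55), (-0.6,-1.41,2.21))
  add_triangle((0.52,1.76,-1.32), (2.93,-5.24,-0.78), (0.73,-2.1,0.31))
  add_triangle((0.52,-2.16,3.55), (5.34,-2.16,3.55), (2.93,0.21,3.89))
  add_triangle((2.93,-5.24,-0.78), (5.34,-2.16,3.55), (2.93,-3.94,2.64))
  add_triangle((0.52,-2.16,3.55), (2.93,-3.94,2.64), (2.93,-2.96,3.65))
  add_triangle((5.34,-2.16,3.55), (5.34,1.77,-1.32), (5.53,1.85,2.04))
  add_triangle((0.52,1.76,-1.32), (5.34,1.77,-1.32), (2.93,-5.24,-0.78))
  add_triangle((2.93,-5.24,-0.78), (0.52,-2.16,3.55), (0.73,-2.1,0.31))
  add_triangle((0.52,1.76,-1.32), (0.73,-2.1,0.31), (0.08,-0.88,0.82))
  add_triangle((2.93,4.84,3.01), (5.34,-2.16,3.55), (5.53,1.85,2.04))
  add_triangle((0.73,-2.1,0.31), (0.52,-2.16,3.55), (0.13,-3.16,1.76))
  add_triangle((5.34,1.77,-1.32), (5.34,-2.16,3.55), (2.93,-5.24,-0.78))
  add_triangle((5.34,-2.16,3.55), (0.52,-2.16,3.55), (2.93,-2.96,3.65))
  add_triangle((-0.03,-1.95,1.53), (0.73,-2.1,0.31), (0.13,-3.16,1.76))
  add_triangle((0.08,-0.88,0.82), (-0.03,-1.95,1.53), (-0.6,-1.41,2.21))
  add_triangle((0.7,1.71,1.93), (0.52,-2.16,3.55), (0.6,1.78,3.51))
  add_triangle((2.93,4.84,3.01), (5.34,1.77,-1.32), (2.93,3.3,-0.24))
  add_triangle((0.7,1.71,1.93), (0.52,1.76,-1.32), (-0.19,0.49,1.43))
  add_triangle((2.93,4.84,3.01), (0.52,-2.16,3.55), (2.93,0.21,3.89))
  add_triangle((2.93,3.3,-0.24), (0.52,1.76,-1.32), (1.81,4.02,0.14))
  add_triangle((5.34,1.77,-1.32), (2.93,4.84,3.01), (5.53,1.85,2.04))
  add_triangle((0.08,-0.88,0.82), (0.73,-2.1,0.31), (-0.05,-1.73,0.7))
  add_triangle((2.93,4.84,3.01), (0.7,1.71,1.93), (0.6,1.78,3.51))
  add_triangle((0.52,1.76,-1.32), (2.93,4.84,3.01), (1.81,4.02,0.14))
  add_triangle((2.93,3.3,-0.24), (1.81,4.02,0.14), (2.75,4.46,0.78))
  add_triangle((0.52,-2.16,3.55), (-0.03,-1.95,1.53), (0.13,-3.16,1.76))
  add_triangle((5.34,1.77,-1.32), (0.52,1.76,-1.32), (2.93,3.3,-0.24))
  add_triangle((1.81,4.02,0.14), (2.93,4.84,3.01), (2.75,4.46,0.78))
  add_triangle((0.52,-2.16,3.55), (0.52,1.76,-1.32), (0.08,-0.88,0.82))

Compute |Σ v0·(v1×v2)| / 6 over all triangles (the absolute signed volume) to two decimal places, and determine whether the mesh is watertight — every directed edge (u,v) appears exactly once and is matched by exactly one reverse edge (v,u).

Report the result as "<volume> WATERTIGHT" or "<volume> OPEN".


125.39 OPEN

Per-triangle v0·(v1×v2)/6:
  t1: +9.0957
  t2: -0.2067
  t3: +1.4068
  t4: +3.0800
  t5: +1.0175
  t6: -0.8002
  t7: +1.0341
  t8: -0.0190
  t9: +0.5471
  t10: -0.2041
  t11: +7.3488
  t12: +9.1860
  t13: +2.1952
  t14: +11.9903
  t15: +6.6651
  t16: +1.1281
  t17: -0.1895
  t18: +12.6379
  t19: +0.9907
  t20: +27.1160
  t21: +2.1079
  t22: -0.1006
  t23: -0.0579
  t24: -0.8203
  t25: +6.0724
  t26: +0.4182
  t27: +5.5213
  t28: +1.4013
  t29: +11.6745
  t30: -0.1222
  t31: +0.3159
  t32: -0.1762
  t33: +0.7809
  t34: +0.2370
  t35: +3.1538
  t36: +1.0982
  t37: -0.1381
Σ = +125.3860 → |volume| = 125.39

Directed edges: 111 total; 9 unmatched, e.g. (-0.05,-1.73,0.7)→(-0.03,-1.95,1.53) → open.


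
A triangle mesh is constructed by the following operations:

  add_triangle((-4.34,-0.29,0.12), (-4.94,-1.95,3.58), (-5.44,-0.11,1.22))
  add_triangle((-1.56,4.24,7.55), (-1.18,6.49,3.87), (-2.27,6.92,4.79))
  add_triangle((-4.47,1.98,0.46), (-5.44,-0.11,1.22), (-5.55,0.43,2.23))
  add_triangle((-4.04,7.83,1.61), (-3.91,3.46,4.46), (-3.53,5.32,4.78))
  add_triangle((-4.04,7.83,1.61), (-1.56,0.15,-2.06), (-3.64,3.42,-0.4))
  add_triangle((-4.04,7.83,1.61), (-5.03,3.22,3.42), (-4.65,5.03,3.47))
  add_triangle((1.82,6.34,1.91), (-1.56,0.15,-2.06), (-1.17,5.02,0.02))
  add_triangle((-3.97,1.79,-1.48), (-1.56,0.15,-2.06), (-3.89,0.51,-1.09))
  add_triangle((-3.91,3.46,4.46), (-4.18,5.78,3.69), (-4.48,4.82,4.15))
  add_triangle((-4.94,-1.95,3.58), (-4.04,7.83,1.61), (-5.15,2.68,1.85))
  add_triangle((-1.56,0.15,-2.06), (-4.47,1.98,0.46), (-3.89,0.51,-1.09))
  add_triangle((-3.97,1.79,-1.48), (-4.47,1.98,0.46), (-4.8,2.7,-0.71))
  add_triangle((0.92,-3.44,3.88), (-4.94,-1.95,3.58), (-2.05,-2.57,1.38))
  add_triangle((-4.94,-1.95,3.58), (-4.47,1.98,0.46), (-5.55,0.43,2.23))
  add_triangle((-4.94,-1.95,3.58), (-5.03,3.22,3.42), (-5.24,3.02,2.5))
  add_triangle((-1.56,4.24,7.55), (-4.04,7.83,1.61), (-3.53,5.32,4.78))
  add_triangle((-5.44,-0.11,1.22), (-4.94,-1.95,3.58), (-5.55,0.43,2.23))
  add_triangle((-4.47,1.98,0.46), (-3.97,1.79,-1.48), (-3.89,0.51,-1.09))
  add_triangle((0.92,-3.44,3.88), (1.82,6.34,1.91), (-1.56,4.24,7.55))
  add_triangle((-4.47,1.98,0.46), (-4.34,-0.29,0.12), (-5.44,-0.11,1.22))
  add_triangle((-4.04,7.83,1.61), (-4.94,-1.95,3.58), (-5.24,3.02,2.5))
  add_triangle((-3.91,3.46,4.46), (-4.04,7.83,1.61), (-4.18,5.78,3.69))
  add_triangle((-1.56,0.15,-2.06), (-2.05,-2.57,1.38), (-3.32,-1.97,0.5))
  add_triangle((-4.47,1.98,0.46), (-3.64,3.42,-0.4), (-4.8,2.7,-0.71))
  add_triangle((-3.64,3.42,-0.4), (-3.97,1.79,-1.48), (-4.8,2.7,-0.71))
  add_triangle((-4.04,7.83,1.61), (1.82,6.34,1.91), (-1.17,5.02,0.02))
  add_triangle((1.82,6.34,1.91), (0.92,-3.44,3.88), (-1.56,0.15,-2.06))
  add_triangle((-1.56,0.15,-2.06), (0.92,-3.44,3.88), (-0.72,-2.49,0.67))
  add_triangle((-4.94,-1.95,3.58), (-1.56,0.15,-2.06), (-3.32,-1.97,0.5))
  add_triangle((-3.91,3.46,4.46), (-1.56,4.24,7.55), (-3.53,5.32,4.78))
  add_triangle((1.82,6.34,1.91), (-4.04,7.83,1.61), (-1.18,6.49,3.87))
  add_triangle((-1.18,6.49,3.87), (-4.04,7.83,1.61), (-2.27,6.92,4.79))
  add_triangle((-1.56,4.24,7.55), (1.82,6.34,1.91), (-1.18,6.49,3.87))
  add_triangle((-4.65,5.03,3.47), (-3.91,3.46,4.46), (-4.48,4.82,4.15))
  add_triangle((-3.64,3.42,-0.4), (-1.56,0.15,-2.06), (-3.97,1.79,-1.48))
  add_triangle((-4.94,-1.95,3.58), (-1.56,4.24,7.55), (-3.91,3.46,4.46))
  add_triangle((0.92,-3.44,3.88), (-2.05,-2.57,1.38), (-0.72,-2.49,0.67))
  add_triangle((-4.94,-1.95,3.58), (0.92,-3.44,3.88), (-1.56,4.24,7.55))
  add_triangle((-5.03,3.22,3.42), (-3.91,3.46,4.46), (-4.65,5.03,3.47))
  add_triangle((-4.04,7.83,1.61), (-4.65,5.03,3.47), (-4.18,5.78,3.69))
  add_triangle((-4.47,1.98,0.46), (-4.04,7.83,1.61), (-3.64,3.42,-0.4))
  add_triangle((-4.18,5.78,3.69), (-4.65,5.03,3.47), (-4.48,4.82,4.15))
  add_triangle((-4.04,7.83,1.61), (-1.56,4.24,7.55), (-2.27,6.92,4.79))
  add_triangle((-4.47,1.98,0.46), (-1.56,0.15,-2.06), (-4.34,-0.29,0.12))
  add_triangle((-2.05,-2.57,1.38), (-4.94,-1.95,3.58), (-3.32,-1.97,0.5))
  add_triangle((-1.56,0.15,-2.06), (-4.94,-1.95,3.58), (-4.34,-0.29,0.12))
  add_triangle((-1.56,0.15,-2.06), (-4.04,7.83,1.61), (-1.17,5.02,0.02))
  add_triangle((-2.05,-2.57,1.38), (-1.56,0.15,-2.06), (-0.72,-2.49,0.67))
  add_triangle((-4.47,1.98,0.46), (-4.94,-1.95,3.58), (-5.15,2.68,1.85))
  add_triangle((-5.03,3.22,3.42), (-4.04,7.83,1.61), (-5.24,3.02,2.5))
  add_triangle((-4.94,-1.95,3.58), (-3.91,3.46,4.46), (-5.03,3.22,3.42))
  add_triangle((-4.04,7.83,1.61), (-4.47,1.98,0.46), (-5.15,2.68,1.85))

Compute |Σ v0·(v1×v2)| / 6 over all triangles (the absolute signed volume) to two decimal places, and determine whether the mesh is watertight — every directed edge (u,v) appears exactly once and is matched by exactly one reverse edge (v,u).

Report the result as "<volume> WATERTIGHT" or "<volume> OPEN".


257.23 WATERTIGHT

Per-triangle v0·(v1×v2)/6:
  t1: +1.8847
  t2: +4.9296
  t3: +2.1163
  t4: +6.3804
  t5: +2.9826
  t6: +3.3125
  t7: +3.2804
  t8: +1.3487
  t9: +0.7011
  t10: +9.4919
  t11: -1.4061
  t12: +0.7791
  t13: +6.9222
  t14: -0.4725
  t15: +4.6170
  t16: +9.8613
  t17: +2.8682
  t18: +1.7417
  t19: +27.0703
  t20: +1.7013
  t21: -4.5467
  t22: -1.0771
  t23: +1.0813
  t24: +1.2902
  t25: +0.9312
  t26: +7.8489
  t27: -4.0846
  t28: -0.3610
  t29: +2.9341
  t30: +6.8550
  t31: +15.1301
  t32: +5.2260
  t33: +14.5506
  t34: +0.4500
  t35: +1.3897
  t36: +19.9425
  t37: +2.1494
  t38: +38.2786
  t39: +2.8536
  t40: +2.9004
  t41: +5.0941
  t42: +0.7985
  t43: +8.5755
  t44: +3.5284
  t45: +2.7058
  t46: +1.8311
  t47: +5.8333
  t48: +1.5535
  t49: +4.9821
  t50: +4.9908
  t51: +7.8985
  t52: +5.5855
Σ = +257.2297 → |volume| = 257.23

Directed edges: 156 total, each appears once with its reverse present → watertight.


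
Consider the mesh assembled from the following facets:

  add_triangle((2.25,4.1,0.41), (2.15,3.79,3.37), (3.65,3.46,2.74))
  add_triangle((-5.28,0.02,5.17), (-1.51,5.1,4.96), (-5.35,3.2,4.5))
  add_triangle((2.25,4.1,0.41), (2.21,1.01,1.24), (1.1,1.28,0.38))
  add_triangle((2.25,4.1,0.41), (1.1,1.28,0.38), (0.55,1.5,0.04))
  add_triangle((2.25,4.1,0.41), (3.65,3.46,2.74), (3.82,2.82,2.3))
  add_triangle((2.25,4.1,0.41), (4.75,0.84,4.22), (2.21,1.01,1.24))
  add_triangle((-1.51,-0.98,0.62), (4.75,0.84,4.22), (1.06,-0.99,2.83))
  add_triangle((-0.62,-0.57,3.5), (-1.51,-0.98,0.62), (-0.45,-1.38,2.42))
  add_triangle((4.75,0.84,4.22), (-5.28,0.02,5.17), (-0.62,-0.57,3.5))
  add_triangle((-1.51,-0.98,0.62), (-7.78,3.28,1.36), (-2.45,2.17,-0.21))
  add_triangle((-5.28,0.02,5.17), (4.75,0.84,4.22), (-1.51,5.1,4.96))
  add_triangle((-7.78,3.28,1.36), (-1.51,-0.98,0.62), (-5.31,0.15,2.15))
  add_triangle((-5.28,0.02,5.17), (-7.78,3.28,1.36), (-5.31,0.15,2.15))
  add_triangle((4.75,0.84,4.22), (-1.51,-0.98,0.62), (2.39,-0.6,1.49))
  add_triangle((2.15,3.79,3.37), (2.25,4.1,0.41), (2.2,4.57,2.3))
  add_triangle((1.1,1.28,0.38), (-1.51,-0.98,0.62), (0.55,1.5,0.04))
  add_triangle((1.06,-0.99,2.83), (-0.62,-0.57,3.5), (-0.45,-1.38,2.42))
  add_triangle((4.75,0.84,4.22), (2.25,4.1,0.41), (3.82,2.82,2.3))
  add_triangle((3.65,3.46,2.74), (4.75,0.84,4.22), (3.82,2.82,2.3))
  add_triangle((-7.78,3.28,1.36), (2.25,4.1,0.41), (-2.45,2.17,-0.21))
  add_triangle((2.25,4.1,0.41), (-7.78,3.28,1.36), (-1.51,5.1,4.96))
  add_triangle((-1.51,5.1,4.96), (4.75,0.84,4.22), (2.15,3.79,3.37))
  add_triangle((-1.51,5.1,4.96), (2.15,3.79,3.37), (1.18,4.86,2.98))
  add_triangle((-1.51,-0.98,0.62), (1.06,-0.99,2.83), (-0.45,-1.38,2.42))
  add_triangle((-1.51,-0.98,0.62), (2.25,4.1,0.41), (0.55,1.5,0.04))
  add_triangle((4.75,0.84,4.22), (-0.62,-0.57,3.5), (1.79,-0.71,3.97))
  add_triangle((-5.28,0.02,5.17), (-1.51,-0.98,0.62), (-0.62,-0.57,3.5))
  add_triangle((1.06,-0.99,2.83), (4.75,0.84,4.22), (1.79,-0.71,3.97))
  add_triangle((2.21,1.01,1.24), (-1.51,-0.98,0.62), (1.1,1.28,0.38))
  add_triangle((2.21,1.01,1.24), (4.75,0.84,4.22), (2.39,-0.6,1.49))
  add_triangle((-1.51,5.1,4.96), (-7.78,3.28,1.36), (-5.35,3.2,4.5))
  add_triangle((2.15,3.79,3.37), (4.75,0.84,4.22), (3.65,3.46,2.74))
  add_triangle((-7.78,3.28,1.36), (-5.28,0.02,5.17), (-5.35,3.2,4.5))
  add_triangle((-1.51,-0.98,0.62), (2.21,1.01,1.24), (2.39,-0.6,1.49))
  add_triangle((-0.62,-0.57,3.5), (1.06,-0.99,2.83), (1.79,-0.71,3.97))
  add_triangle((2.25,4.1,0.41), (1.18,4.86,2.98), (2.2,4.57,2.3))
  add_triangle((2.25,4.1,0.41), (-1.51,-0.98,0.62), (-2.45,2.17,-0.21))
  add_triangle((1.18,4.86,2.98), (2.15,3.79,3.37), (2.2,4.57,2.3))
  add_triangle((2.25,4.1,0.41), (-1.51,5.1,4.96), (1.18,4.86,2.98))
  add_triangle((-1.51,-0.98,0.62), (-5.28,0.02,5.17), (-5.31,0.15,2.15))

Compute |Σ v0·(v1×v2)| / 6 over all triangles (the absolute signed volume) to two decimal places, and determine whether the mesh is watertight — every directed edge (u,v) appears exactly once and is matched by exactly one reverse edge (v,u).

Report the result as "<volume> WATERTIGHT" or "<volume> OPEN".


Per-triangle v0·(v1×v2)/6:
  t1: +3.4645
  t2: +13.0526
  t3: +0.0243
  t4: -0.0172
  t5: +1.3026
  t6: +1.3413
  t7: -0.7626
  t8: +0.7943
  t9: +6.6523
  t10: +0.8130
  t11: +37.1400
  t12: +1.5968
  t13: +8.0074
  t14: +1.9455
  t15: +0.7177
  t16: -0.2014
  t17: +0.9045
  t18: -0.5081
  t19: +1.5836
  t20: +5.3628
  t21: +26.0926
  t22: +10.8075
  t23: +4.1545
  t24: +0.0499
  t25: +0.2071
  t26: +2.4247
  t27: +2.9418
  t28: +0.6837
  t29: -0.3947
  t30: +0.8961
  t31: +14.8802
  t32: +4.6100
  t33: +15.3981
  t34: -0.8986
  t35: +0.7117
  t36: +1.3480
  t37: -2.0700
  t38: +1.4242
  t39: +2.8212
  t40: +2.7433
Σ = +172.0452 → |volume| = 172.05

Directed edges: 120 total, each appears once with its reverse present → watertight.

172.05 WATERTIGHT


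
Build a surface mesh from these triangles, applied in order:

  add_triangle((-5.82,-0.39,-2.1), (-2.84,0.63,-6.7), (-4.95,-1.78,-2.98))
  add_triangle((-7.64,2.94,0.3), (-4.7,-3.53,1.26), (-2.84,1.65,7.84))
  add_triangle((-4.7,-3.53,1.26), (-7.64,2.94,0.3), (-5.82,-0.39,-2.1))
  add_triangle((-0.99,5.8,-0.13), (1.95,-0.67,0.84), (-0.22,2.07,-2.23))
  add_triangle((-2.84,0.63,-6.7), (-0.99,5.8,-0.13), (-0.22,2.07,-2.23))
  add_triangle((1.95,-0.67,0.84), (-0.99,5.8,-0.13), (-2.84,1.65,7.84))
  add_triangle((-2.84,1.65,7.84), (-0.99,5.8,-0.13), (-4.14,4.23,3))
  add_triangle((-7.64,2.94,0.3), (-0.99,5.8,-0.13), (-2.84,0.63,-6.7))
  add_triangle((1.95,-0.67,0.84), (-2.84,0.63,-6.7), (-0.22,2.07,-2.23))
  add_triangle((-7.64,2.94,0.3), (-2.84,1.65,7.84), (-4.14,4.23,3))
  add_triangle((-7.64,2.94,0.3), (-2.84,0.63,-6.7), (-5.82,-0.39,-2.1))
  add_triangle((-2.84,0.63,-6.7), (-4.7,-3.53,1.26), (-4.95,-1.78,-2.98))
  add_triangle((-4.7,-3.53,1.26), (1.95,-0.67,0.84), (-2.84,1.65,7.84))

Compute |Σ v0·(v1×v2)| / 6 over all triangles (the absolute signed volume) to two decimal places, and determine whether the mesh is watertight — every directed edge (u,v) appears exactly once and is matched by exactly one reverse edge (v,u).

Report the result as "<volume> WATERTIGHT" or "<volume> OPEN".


Per-triangle v0·(v1×v2)/6:
  t1: +8.9229
  t2: +53.3001
  t3: +19.4301
  t4: +3.9810
  t5: +6.6294
  t6: +16.0176
  t7: +18.3722
  t8: +47.1006
  t9: +3.7898
  t10: +23.9363
  t11: +21.4352
  t12: +2.0038
  t13: +15.8744
Σ = +240.7935 → |volume| = 240.79

Directed edges: 39 total; 9 unmatched, e.g. (-4.95,-1.78,-2.98)→(-5.82,-0.39,-2.1) → open.

240.79 OPEN


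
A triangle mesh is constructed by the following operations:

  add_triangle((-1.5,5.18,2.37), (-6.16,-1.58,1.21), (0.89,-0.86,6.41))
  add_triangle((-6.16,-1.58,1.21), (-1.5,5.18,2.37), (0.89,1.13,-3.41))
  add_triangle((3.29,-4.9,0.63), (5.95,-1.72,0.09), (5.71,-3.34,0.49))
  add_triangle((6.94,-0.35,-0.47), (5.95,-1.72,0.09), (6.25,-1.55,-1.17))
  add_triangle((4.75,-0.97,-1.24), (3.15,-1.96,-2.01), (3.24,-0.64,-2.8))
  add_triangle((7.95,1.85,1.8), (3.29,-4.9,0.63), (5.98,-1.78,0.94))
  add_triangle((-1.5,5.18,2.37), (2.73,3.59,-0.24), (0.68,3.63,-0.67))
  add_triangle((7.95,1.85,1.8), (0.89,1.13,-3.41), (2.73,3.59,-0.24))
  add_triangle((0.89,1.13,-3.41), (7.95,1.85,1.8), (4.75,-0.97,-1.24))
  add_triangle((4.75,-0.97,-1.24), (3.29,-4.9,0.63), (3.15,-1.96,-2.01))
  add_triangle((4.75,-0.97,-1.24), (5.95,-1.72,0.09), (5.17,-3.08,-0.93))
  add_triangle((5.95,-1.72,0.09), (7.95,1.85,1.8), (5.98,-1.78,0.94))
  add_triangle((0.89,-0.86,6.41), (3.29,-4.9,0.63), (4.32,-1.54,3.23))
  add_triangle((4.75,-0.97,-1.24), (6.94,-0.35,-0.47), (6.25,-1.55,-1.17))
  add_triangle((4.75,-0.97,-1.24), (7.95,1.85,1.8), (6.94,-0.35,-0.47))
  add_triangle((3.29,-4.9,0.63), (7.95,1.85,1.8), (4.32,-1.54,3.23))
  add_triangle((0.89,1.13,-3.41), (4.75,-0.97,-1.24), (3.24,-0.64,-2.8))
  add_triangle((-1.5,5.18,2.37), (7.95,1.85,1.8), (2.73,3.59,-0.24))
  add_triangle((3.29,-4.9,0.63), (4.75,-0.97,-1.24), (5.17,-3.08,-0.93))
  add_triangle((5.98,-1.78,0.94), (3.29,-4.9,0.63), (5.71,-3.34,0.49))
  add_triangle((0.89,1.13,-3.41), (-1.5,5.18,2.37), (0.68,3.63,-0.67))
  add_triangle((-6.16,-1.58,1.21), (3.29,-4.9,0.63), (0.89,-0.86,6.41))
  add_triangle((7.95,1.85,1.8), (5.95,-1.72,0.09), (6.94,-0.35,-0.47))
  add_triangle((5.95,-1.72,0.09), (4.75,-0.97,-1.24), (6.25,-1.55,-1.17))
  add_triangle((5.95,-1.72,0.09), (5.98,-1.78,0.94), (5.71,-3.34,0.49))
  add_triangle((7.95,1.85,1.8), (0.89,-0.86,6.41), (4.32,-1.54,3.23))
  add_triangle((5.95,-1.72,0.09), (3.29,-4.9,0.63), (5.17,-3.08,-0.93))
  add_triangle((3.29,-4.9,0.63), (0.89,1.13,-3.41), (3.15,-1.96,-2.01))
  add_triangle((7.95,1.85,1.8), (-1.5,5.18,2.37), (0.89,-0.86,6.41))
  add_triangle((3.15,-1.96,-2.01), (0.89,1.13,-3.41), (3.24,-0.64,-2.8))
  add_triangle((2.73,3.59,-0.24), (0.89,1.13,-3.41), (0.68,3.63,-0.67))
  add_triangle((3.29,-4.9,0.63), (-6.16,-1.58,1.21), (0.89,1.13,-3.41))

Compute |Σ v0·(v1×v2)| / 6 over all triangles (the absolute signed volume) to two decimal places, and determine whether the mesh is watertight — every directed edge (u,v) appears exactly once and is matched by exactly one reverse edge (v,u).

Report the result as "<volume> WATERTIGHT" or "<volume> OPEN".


Per-triangle v0·(v1×v2)/6:
  t1: +39.9388
  t2: +20.4043
  t3: +0.6086
  t4: +1.9305
  t5: +2.0574
  t6: +2.6247
  t7: +4.7719
  t8: +13.0897
  t9: +12.7625
  t10: +5.5275
  t11: +2.4656
  t12: +3.5802
  t13: +16.1310
  t14: +0.6807
  t15: +0.4152
  t16: +17.2922
  t17: +1.9749
  t18: +16.8947
  t19: -0.9813
  t20: +1.7771
  t21: +3.4198
  t22: +37.4050
  t23: +5.1240
  t24: -0.1715
  t25: +1.4027
  t26: +17.7542
  t27: +4.8604
  t28: +1.8441
  t29: +49.3146
  t30: +1.4055
  t31: +4.1585
  t32: +17.8964
Σ = +308.3599 → |volume| = 308.36

Directed edges: 96 total, each appears once with its reverse present → watertight.

308.36 WATERTIGHT


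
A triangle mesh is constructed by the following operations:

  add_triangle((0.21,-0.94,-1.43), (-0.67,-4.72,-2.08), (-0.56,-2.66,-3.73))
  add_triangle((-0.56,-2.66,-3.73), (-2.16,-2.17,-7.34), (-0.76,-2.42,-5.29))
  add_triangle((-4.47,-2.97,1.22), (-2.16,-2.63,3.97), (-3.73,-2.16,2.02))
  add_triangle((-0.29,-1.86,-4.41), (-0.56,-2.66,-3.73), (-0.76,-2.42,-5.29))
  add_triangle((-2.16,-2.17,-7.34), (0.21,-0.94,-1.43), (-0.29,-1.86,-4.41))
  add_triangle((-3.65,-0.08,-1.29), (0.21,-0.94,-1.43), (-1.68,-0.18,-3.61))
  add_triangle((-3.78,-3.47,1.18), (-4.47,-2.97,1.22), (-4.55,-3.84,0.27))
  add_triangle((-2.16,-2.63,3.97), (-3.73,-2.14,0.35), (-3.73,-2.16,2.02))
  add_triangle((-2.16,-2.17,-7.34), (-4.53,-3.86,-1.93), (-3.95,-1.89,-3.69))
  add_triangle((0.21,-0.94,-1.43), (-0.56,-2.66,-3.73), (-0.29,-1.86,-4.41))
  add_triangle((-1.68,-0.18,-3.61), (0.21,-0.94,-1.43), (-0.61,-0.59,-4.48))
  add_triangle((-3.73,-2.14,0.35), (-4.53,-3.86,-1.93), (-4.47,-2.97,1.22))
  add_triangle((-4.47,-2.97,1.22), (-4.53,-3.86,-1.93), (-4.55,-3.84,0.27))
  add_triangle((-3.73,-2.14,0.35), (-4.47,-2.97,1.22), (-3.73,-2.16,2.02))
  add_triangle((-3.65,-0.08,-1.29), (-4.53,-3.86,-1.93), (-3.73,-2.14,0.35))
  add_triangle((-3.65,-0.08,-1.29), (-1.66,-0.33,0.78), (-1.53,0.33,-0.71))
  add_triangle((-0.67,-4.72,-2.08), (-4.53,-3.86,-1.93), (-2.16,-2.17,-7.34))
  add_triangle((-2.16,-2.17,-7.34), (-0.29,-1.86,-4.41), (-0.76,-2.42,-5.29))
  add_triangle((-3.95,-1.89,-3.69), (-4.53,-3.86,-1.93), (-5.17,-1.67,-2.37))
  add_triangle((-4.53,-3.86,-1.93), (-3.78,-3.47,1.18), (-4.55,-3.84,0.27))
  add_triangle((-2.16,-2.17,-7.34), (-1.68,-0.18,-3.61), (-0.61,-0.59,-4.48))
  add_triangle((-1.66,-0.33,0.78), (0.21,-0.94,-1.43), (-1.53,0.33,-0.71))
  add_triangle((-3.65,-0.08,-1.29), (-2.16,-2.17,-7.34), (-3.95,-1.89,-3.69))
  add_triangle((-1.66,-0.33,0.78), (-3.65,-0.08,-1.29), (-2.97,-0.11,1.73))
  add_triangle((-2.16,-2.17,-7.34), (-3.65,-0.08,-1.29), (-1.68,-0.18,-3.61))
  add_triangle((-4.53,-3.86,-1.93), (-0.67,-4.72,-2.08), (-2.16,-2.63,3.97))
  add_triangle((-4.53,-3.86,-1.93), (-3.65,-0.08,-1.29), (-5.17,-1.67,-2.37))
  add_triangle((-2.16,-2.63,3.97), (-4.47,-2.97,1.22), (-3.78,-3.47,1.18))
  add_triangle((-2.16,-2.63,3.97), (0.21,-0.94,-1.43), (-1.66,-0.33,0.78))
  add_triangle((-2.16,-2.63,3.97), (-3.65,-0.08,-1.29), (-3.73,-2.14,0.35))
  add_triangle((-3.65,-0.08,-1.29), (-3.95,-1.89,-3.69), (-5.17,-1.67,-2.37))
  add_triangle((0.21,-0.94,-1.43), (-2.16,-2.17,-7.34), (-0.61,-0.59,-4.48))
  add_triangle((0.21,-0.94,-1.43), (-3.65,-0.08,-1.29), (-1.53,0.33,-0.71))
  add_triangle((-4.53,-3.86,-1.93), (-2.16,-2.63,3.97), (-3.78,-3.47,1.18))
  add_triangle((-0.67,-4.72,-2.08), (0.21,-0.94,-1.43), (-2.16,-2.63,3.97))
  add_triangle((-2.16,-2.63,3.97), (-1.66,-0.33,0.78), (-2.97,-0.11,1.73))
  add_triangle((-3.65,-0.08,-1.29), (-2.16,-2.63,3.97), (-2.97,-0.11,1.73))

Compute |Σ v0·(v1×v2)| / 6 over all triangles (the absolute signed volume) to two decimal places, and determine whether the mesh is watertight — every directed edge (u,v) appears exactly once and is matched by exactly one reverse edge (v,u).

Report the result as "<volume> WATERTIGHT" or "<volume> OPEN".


Per-triangle v0·(v1×v2)/6:
  t1: +0.8368
  t2: +0.9548
  t3: +1.6936
  t4: +0.2855
  t5: -0.2084
  t6: -1.6022
  t7: +0.7842
  t8: -1.3970
  t9: +7.6522
  t10: +0.3208
  t11: -0.5778
  t12: +1.2212
  t13: +1.3114
  t14: +0.4110
  t15: +4.2285
  t16: +0.2720
  t17: +19.6639
  t18: +0.5132
  t19: +3.9586
  t20: +0.4934
  t21: +1.3238
  t22: -0.6217
  t23: +4.2529
  t24: -0.4592
  t25: +3.3220
  t26: +16.3887
  t27: +0.9302
  t28: +2.2818
  t29: -1.6132
  t30: +3.3056
  t31: +1.5769
  t32: +1.0150
  t33: +0.4299
  t34: +0.7436
  t35: -0.0420
  t36: -0.5964
  t37: +4.2379
Σ = +77.2916 → |volume| = 77.29

Directed edges: 111 total; 3 unmatched, e.g. (-0.67,-4.72,-2.08)→(-0.56,-2.66,-3.73) → open.

77.29 OPEN


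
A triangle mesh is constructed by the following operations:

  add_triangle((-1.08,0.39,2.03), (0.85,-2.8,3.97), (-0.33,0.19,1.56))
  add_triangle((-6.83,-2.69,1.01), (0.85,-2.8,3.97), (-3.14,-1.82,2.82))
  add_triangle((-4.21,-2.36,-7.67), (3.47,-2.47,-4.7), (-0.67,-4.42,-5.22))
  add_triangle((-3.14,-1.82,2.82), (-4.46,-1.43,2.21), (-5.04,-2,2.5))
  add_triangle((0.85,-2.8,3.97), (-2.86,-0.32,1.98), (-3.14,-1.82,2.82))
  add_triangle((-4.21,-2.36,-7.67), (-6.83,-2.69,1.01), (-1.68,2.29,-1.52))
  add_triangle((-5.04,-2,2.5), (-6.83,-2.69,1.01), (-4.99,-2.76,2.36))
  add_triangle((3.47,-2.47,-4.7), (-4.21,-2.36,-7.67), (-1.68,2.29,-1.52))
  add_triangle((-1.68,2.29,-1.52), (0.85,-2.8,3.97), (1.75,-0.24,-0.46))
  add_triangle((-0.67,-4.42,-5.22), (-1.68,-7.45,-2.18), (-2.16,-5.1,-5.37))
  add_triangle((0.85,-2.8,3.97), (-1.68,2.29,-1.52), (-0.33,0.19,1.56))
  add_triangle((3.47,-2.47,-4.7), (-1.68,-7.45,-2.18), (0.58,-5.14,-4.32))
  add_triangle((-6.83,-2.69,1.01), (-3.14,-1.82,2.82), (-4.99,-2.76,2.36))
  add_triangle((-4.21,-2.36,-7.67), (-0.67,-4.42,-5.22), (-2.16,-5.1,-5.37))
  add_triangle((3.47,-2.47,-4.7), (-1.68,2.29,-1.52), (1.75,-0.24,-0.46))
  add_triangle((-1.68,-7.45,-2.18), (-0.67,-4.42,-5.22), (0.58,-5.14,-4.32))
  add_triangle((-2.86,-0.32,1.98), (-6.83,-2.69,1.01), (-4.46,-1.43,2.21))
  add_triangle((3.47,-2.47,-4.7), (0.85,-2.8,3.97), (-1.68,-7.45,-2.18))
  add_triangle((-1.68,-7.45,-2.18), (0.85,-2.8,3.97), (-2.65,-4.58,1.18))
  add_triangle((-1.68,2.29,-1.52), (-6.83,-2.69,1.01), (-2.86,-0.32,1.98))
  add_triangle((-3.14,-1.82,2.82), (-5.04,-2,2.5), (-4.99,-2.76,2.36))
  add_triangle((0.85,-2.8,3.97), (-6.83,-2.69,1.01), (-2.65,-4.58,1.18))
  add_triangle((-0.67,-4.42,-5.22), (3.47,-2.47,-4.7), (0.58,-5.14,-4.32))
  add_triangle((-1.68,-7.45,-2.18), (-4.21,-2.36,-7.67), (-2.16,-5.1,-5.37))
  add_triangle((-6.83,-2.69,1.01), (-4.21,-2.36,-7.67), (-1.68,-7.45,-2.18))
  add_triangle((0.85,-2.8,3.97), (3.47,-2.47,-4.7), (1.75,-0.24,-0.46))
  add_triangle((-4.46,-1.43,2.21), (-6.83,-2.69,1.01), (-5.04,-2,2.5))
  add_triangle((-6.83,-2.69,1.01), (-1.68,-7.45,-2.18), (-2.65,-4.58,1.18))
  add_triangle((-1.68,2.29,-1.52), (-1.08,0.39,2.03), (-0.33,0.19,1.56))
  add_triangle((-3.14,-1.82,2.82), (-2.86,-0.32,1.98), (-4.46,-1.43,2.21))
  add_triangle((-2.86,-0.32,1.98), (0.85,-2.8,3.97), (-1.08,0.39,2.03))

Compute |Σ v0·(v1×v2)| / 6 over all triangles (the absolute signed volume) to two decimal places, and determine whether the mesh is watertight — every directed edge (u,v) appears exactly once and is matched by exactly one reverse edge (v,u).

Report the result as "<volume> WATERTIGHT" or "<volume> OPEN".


279.36 OPEN

Per-triangle v0·(v1×v2)/6:
  t1: +0.4927
  t2: +5.6865
  t3: +18.8882
  t4: +0.3593
  t5: +2.2995
  t6: +29.2758
  t7: +1.5596
  t8: +20.2202
  t9: +0.9838
  t10: +6.4971
  t11: -0.6213
  t12: +5.4919
  t13: -1.0539
  t14: +6.8421
  t15: +3.4163
  t16: +7.3367
  t17: +0.8444
  t18: +31.2633
  t19: +14.2527
  t20: +6.8551
  t21: +0.8825
  t22: +13.6748
  t23: +6.7421
  t24: +8.9555
  t25: +62.1395
  t26: +5.4036
  t27: +0.6788
  t28: +15.8658
  t29: +0.3444
  t30: +0.9012
  t31: +2.8796
Σ = +279.3579 → |volume| = 279.36

Directed edges: 93 total; 3 unmatched, e.g. (-2.86,-0.32,1.98)→(-1.68,2.29,-1.52) → open.


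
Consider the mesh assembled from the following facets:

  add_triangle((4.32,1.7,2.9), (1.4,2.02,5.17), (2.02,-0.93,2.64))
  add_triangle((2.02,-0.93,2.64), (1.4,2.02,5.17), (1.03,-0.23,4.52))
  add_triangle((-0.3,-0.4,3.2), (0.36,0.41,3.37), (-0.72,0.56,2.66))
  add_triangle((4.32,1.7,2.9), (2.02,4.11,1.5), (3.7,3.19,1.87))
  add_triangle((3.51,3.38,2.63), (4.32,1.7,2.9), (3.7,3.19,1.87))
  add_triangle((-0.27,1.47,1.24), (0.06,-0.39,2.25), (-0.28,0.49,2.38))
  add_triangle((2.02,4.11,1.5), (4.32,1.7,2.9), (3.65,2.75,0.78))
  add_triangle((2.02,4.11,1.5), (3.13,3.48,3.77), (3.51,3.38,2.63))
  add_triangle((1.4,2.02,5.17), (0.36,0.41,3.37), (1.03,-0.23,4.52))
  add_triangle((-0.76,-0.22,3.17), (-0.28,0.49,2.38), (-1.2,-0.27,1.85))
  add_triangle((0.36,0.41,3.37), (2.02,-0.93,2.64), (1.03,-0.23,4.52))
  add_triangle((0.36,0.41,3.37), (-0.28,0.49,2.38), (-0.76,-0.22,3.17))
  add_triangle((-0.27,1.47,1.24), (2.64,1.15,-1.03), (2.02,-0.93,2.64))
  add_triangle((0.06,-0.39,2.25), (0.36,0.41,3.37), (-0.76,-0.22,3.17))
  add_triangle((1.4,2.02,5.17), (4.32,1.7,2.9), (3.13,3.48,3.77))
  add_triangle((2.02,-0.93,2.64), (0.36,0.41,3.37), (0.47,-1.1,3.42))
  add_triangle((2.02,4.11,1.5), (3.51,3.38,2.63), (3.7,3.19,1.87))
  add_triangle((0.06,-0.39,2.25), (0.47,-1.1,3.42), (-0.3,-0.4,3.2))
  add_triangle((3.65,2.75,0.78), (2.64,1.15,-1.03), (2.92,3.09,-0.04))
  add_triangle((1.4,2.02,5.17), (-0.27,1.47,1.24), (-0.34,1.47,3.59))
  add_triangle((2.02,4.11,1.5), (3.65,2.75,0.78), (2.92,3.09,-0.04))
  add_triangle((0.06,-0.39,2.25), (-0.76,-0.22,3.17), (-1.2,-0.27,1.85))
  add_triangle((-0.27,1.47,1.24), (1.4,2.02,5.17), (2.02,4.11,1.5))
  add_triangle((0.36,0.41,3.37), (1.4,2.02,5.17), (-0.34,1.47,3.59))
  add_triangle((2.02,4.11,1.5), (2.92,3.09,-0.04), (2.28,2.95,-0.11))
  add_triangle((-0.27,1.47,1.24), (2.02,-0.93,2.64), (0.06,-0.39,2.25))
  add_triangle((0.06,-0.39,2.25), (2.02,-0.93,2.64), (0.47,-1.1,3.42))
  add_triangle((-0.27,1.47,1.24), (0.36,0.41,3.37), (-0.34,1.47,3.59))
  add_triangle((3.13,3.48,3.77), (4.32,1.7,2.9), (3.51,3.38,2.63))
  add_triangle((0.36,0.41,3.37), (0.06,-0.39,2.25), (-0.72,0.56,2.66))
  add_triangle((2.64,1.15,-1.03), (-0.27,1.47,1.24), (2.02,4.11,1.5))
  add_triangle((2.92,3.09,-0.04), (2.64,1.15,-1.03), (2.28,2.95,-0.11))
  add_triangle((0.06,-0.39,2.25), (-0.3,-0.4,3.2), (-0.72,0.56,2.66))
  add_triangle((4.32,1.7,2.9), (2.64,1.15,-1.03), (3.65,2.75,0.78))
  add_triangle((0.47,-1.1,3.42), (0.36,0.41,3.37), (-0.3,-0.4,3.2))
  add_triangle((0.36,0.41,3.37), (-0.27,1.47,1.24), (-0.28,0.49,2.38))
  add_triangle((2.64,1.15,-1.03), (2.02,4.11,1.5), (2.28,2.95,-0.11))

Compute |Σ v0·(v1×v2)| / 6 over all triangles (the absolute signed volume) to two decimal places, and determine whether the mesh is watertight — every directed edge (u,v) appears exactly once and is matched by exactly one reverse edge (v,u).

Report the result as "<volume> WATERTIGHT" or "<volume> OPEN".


32.08 OPEN

Per-triangle v0·(v1×v2)/6:
  t1: +6.6117
  t2: +2.5725
  t3: +0.5304
  t4: -1.6448
  t5: +1.2251
  t6: -0.1144
  t7: +4.1228
  t8: +1.8080
  t9: +0.7988
  t10: +0.2401
  t11: -0.3768
  t12: +0.3054
  t13: -3.2983
  t14: +0.3482
  t15: +5.0825
  t16: +1.4064
  t17: +1.1457
  t18: -0.0513
  t19: +1.2020
  t20: +1.0791
  t21: +1.6238
  t22: +0.1383
  t23: +3.2099
  t24: +1.0572
  t25: +0.4750
  t26: -1.1782
  t27: -0.3037
  t28: -0.3025
  t29: +1.9585
  t30: -0.3983
  t31: -0.0143
  t32: +0.3229
  t33: -0.1017
  t34: +2.5168
  t35: +0.5929
  t36: +0.3505
  t37: -0.8621
Σ = +32.0783 → |volume| = 32.08

Directed edges: 111 total; 9 unmatched, e.g. (2.02,-0.93,2.64)→(4.32,1.7,2.9) → open.
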